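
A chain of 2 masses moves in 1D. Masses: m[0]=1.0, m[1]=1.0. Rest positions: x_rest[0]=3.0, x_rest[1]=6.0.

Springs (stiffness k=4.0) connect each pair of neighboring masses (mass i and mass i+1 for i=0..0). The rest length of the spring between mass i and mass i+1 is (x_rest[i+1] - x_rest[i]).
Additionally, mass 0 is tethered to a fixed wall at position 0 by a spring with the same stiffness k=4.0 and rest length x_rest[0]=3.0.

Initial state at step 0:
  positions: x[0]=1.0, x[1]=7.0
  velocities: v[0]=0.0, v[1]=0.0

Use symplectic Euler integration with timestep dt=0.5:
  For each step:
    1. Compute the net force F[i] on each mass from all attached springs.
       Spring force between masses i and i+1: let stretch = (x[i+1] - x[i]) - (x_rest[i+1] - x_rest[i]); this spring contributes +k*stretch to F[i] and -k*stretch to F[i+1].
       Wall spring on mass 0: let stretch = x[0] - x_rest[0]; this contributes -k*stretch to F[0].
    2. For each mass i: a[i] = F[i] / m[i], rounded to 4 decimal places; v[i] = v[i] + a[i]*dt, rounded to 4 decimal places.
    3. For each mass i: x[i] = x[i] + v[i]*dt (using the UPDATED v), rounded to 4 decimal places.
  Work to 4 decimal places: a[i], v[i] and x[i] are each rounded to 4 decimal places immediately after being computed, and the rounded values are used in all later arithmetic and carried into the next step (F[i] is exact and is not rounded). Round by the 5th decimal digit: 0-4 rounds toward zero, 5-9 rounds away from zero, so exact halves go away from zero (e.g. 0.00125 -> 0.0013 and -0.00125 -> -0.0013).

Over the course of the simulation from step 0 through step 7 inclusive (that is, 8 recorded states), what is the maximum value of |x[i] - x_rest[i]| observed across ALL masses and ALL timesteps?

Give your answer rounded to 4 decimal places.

Step 0: x=[1.0000 7.0000] v=[0.0000 0.0000]
Step 1: x=[6.0000 4.0000] v=[10.0000 -6.0000]
Step 2: x=[3.0000 6.0000] v=[-6.0000 4.0000]
Step 3: x=[0.0000 8.0000] v=[-6.0000 4.0000]
Step 4: x=[5.0000 5.0000] v=[10.0000 -6.0000]
Step 5: x=[5.0000 5.0000] v=[0.0000 0.0000]
Step 6: x=[0.0000 8.0000] v=[-10.0000 6.0000]
Step 7: x=[3.0000 6.0000] v=[6.0000 -4.0000]
Max displacement = 3.0000

Answer: 3.0000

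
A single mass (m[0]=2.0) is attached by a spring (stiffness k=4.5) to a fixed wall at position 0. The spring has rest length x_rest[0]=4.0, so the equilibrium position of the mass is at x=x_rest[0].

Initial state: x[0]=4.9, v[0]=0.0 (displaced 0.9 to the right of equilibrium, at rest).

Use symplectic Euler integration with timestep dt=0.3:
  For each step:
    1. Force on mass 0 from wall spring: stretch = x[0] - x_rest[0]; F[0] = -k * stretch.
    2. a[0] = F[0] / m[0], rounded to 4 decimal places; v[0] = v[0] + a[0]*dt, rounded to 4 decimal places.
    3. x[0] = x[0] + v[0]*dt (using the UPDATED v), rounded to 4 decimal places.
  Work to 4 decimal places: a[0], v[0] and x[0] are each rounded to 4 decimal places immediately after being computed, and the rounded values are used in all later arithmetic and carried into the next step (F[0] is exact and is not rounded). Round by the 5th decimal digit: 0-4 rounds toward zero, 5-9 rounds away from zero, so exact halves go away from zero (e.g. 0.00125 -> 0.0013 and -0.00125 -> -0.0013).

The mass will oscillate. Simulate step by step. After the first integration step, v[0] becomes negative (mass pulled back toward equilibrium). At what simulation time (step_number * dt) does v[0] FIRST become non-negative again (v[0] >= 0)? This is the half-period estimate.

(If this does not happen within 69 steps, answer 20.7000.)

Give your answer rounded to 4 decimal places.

Step 0: x=[4.9000] v=[0.0000]
Step 1: x=[4.7178] v=[-0.6075]
Step 2: x=[4.3902] v=[-1.0920]
Step 3: x=[3.9836] v=[-1.3554]
Step 4: x=[3.5803] v=[-1.3443]
Step 5: x=[3.2620] v=[-1.0610]
Step 6: x=[3.0931] v=[-0.5629]
Step 7: x=[3.1079] v=[0.0493]
First v>=0 after going negative at step 7, time=2.1000

Answer: 2.1000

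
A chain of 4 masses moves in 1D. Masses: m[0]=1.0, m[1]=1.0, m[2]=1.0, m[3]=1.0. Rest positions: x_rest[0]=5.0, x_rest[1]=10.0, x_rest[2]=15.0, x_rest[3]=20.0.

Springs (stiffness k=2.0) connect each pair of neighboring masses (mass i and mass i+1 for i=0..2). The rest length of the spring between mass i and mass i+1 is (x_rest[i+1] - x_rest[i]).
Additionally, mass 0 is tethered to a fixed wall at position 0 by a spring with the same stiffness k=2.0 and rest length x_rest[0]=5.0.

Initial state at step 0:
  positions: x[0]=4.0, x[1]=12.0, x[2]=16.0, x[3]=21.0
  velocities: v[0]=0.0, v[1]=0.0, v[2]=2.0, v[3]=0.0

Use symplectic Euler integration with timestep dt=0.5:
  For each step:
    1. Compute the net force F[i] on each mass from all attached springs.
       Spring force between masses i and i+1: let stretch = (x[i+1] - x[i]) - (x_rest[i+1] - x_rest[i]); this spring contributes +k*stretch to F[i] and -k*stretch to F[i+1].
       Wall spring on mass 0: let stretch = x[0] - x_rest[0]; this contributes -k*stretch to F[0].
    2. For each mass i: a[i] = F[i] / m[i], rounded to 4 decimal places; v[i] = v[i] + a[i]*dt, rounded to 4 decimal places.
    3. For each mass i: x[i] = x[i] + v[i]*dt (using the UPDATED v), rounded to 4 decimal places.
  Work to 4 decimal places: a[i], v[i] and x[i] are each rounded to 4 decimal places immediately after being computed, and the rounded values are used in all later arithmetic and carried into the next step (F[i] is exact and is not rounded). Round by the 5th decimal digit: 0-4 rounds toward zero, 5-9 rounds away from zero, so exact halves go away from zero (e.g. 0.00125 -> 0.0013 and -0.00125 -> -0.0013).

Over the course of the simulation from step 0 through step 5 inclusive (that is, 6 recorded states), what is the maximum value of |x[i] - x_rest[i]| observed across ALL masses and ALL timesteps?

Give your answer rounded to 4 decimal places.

Step 0: x=[4.0000 12.0000 16.0000 21.0000] v=[0.0000 0.0000 2.0000 0.0000]
Step 1: x=[6.0000 10.0000 17.5000 21.0000] v=[4.0000 -4.0000 3.0000 0.0000]
Step 2: x=[7.0000 9.7500 17.0000 21.7500] v=[2.0000 -0.5000 -1.0000 1.5000]
Step 3: x=[5.8750 11.7500 15.2500 22.6250] v=[-2.2500 4.0000 -3.5000 1.7500]
Step 4: x=[4.7500 12.5625 15.4375 22.3125] v=[-2.2500 1.6250 0.3750 -0.6250]
Step 5: x=[5.1563 10.9063 17.6250 21.0625] v=[0.8125 -3.3125 4.3750 -2.5000]
Max displacement = 2.6250

Answer: 2.6250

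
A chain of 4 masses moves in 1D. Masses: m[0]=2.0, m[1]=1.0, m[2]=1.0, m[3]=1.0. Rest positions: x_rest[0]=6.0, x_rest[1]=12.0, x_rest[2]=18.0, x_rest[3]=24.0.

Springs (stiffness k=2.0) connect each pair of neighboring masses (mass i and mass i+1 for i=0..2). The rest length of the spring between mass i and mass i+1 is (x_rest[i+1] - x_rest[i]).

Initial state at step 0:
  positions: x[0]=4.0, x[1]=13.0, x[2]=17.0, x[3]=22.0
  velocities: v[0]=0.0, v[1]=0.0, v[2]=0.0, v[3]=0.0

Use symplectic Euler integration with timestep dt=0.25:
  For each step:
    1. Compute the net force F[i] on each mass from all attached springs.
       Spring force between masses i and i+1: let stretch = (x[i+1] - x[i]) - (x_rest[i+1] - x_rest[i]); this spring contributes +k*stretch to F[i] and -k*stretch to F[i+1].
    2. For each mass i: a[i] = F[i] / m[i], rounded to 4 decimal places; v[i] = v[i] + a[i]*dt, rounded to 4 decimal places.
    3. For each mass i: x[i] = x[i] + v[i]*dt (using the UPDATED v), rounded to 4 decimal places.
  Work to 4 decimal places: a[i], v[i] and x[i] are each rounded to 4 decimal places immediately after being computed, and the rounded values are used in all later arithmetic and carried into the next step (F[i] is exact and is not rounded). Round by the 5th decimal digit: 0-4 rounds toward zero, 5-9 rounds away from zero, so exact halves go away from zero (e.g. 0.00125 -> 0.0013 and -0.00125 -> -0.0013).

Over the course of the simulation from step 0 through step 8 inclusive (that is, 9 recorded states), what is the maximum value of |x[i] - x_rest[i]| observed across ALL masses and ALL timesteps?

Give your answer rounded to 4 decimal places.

Answer: 3.1999

Derivation:
Step 0: x=[4.0000 13.0000 17.0000 22.0000] v=[0.0000 0.0000 0.0000 0.0000]
Step 1: x=[4.1875 12.3750 17.1250 22.1250] v=[0.7500 -2.5000 0.5000 0.5000]
Step 2: x=[4.5117 11.3203 17.2813 22.3750] v=[1.2969 -4.2188 0.6250 1.0000]
Step 3: x=[4.8865 10.1597 17.3292 22.7383] v=[1.4991 -4.6426 0.1914 1.4532]
Step 4: x=[5.2159 9.2361 17.1570 23.1755] v=[1.3174 -3.6945 -0.6888 1.7487]
Step 5: x=[5.4215 8.8001 16.7470 23.6104] v=[0.8225 -1.7442 -1.6400 1.7395]
Step 6: x=[5.4633 8.9351 16.2016 23.9374] v=[0.1672 0.5400 -2.1818 1.3078]
Step 7: x=[5.3471 9.5445 15.7148 24.0474] v=[-0.4649 2.4374 -1.9472 0.4399]
Step 8: x=[5.1182 10.4005 15.4983 23.8658] v=[-0.9156 3.4239 -0.8661 -0.7264]
Max displacement = 3.1999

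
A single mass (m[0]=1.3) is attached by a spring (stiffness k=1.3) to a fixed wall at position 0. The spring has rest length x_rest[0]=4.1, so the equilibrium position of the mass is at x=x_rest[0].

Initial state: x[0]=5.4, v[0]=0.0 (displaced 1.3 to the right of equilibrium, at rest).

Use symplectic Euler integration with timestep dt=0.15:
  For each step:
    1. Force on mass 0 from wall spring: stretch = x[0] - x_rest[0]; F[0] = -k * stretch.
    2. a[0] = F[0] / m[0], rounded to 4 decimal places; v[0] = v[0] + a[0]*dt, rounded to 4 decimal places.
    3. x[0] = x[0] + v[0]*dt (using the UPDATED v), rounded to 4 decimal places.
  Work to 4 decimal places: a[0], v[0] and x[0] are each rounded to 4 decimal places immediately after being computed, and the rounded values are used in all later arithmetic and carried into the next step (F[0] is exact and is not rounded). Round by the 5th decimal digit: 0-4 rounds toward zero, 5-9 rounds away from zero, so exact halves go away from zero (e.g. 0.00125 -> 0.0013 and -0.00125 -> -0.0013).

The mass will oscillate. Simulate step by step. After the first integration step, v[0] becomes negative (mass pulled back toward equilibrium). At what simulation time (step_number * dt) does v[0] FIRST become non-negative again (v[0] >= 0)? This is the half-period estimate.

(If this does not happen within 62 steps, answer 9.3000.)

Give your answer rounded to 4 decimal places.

Step 0: x=[5.4000] v=[0.0000]
Step 1: x=[5.3708] v=[-0.1950]
Step 2: x=[5.3130] v=[-0.3856]
Step 3: x=[5.2279] v=[-0.5676]
Step 4: x=[5.1174] v=[-0.7368]
Step 5: x=[4.9840] v=[-0.8894]
Step 6: x=[4.8307] v=[-1.0220]
Step 7: x=[4.6610] v=[-1.1316]
Step 8: x=[4.4786] v=[-1.2158]
Step 9: x=[4.2877] v=[-1.2726]
Step 10: x=[4.0926] v=[-1.3008]
Step 11: x=[3.8976] v=[-1.2997]
Step 12: x=[3.7072] v=[-1.2693]
Step 13: x=[3.5256] v=[-1.2104]
Step 14: x=[3.3570] v=[-1.1242]
Step 15: x=[3.2051] v=[-1.0128]
Step 16: x=[3.0733] v=[-0.8786]
Step 17: x=[2.9646] v=[-0.7246]
Step 18: x=[2.8815] v=[-0.5543]
Step 19: x=[2.8258] v=[-0.3715]
Step 20: x=[2.7987] v=[-0.1804]
Step 21: x=[2.8009] v=[0.0148]
First v>=0 after going negative at step 21, time=3.1500

Answer: 3.1500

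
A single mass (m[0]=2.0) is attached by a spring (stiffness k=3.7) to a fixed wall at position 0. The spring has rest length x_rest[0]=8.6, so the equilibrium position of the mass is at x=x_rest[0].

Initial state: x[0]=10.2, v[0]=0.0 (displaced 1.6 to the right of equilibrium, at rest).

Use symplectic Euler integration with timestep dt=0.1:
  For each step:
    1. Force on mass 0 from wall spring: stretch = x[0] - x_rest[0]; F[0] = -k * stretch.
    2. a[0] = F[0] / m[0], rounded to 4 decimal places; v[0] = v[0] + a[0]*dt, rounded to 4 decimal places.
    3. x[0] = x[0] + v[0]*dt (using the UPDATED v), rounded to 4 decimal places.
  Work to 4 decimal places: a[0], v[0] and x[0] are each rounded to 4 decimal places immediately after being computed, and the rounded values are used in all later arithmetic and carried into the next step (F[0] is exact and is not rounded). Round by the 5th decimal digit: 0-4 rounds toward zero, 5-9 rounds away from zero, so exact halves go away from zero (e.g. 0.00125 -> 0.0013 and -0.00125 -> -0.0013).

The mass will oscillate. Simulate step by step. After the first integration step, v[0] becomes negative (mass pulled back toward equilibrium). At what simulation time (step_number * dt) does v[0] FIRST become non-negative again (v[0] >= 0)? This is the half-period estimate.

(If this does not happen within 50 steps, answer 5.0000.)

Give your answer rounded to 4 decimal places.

Answer: 2.4000

Derivation:
Step 0: x=[10.2000] v=[0.0000]
Step 1: x=[10.1704] v=[-0.2960]
Step 2: x=[10.1118] v=[-0.5865]
Step 3: x=[10.0252] v=[-0.8662]
Step 4: x=[9.9122] v=[-1.1299]
Step 5: x=[9.7749] v=[-1.3727]
Step 6: x=[9.6159] v=[-1.5901]
Step 7: x=[9.4381] v=[-1.7780]
Step 8: x=[9.2448] v=[-1.9331]
Step 9: x=[9.0396] v=[-2.0524]
Step 10: x=[8.8262] v=[-2.1337]
Step 11: x=[8.6086] v=[-2.1756]
Step 12: x=[8.3909] v=[-2.1772]
Step 13: x=[8.1771] v=[-2.1385]
Step 14: x=[7.9711] v=[-2.0603]
Step 15: x=[7.7767] v=[-1.9440]
Step 16: x=[7.5975] v=[-1.7917]
Step 17: x=[7.4369] v=[-1.6062]
Step 18: x=[7.2978] v=[-1.3910]
Step 19: x=[7.1828] v=[-1.1501]
Step 20: x=[7.0940] v=[-0.8879]
Step 21: x=[7.0331] v=[-0.6093]
Step 22: x=[7.0012] v=[-0.3194]
Step 23: x=[6.9988] v=[-0.0236]
Step 24: x=[7.0261] v=[0.2726]
First v>=0 after going negative at step 24, time=2.4000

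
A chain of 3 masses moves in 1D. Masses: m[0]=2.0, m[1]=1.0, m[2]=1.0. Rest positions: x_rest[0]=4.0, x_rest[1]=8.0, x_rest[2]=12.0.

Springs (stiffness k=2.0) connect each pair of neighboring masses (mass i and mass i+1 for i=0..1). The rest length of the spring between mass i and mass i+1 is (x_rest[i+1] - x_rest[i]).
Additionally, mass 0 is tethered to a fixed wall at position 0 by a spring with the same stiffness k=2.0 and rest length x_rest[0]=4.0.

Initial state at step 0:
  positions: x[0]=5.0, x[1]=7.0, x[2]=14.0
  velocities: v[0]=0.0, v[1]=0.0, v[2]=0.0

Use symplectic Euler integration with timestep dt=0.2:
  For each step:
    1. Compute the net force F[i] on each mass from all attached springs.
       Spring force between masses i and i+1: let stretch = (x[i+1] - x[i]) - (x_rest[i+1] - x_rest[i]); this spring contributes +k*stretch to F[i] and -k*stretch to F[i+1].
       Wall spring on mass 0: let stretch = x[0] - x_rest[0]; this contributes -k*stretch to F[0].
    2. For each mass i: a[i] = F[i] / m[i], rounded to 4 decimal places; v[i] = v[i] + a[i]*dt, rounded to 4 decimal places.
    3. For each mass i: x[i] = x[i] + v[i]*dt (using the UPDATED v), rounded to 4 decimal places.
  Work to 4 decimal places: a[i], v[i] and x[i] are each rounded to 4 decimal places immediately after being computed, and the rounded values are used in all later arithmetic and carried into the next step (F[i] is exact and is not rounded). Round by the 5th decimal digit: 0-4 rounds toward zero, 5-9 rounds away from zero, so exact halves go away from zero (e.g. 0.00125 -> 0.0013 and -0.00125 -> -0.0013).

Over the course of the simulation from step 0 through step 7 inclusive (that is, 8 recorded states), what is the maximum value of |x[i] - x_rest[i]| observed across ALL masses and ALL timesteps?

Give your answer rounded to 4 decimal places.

Step 0: x=[5.0000 7.0000 14.0000] v=[0.0000 0.0000 0.0000]
Step 1: x=[4.8800 7.4000 13.7600] v=[-0.6000 2.0000 -1.2000]
Step 2: x=[4.6656 8.1072 13.3312] v=[-1.0720 3.5360 -2.1440]
Step 3: x=[4.4022 8.9570 12.8045] v=[-1.3168 4.2490 -2.6336]
Step 4: x=[4.1449 9.7502 12.2900] v=[-1.2863 3.9661 -2.5726]
Step 5: x=[3.9461 10.2982 11.8923] v=[-0.9942 2.7399 -1.9885]
Step 6: x=[3.8435 10.4655 11.6871] v=[-0.5130 0.8367 -1.0261]
Step 7: x=[3.8520 10.2008 11.7042] v=[0.0427 -1.3235 0.0853]
Max displacement = 2.4655

Answer: 2.4655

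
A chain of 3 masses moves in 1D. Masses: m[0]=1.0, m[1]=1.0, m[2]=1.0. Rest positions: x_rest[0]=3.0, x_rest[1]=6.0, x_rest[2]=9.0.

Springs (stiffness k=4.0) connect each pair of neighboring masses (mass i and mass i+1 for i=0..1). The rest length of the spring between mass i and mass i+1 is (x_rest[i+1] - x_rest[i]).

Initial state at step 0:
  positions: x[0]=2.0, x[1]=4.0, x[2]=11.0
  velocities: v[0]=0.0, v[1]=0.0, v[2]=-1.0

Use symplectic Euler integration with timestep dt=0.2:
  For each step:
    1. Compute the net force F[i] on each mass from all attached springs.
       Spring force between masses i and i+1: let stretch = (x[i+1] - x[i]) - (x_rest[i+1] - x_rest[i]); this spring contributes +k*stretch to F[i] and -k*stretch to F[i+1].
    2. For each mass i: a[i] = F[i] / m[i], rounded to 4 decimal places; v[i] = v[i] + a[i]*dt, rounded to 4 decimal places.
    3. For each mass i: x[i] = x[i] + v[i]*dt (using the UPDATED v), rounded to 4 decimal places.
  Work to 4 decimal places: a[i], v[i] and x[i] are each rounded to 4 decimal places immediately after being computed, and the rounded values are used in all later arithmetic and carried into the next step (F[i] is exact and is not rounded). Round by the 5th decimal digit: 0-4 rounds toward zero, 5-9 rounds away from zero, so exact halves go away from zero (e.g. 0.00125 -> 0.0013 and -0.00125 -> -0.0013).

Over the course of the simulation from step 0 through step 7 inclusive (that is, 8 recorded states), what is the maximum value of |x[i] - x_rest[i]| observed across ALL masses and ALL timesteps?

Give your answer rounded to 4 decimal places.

Answer: 2.4470

Derivation:
Step 0: x=[2.0000 4.0000 11.0000] v=[0.0000 0.0000 -1.0000]
Step 1: x=[1.8400 4.8000 10.1600] v=[-0.8000 4.0000 -4.2000]
Step 2: x=[1.6736 5.9840 8.9424] v=[-0.8320 5.9200 -6.0880]
Step 3: x=[1.7169 6.9517 7.7315] v=[0.2163 4.8384 -6.0547]
Step 4: x=[2.1177 7.2066 6.8758] v=[2.0041 1.2744 -4.2785]
Step 5: x=[2.8527 6.5943 6.5530] v=[3.6752 -3.0614 -1.6139]
Step 6: x=[3.7064 5.3768 6.7168] v=[4.2685 -6.0877 0.8191]
Step 7: x=[4.3474 4.1064 7.1462] v=[3.2048 -6.3520 2.1471]
Max displacement = 2.4470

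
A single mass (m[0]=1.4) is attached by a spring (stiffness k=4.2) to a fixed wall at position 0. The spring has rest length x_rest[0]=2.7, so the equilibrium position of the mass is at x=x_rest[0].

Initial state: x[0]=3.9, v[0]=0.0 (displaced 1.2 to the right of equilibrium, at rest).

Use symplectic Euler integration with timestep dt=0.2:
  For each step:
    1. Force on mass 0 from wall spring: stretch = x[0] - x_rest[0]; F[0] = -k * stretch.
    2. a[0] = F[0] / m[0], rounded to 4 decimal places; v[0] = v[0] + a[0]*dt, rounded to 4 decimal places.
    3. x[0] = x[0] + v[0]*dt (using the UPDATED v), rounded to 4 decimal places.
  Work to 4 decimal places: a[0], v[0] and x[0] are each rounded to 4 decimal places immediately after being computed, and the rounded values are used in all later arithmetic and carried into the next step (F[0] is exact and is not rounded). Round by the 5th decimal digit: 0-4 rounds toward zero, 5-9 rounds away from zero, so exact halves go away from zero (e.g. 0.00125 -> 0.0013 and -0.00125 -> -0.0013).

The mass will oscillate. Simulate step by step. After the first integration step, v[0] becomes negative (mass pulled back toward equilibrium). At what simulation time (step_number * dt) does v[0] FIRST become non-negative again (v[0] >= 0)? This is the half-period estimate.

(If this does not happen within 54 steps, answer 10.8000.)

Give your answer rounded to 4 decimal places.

Answer: 2.0000

Derivation:
Step 0: x=[3.9000] v=[0.0000]
Step 1: x=[3.7560] v=[-0.7200]
Step 2: x=[3.4853] v=[-1.3536]
Step 3: x=[3.1203] v=[-1.8248]
Step 4: x=[2.7049] v=[-2.0770]
Step 5: x=[2.2889] v=[-2.0799]
Step 6: x=[1.9223] v=[-1.8332]
Step 7: x=[1.6490] v=[-1.3666]
Step 8: x=[1.5018] v=[-0.7360]
Step 9: x=[1.4984] v=[-0.0171]
Step 10: x=[1.6392] v=[0.7039]
First v>=0 after going negative at step 10, time=2.0000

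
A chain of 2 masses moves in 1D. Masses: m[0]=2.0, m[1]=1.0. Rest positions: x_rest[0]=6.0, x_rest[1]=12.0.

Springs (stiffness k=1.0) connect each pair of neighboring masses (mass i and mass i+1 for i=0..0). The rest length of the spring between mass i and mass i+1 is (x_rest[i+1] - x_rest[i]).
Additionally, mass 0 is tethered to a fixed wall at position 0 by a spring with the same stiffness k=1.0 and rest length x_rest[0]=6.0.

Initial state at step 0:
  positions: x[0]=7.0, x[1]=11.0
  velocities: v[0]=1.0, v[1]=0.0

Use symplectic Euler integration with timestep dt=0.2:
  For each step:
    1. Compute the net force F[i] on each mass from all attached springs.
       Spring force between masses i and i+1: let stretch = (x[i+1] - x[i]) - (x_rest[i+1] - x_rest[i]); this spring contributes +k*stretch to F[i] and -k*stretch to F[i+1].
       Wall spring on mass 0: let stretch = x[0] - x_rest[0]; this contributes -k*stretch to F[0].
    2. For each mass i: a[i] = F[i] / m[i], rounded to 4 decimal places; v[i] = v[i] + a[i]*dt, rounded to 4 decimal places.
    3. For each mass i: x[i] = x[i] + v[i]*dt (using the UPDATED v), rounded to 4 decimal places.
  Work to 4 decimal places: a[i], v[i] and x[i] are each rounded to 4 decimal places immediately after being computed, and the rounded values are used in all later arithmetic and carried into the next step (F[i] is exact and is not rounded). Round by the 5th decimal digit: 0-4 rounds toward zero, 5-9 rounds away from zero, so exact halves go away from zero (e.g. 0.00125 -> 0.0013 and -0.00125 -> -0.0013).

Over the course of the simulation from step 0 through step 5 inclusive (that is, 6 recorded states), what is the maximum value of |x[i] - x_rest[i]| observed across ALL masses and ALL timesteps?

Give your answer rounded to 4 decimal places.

Answer: 1.2282

Derivation:
Step 0: x=[7.0000 11.0000] v=[1.0000 0.0000]
Step 1: x=[7.1400 11.0800] v=[0.7000 0.4000]
Step 2: x=[7.2160 11.2424] v=[0.3800 0.8120]
Step 3: x=[7.2282 11.4837] v=[0.0610 1.2067]
Step 4: x=[7.1809 11.7948] v=[-0.2363 1.5556]
Step 5: x=[7.0823 12.1614] v=[-0.4930 1.8328]
Max displacement = 1.2282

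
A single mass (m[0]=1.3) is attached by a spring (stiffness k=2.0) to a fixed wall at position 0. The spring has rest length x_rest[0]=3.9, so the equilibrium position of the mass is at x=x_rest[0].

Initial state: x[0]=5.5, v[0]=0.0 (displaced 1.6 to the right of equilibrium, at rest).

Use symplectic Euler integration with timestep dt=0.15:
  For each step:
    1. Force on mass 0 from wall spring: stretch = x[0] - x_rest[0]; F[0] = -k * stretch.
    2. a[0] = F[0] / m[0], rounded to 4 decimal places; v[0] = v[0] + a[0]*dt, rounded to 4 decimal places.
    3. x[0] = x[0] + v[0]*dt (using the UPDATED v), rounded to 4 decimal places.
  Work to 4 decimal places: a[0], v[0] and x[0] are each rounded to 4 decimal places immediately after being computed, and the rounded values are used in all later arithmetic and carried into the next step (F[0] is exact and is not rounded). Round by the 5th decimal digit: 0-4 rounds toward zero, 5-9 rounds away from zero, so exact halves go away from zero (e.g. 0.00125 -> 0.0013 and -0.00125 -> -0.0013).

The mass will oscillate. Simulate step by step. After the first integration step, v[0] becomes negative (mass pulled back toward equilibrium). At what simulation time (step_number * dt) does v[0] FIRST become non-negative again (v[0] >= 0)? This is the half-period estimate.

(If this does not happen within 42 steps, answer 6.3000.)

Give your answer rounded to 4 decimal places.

Step 0: x=[5.5000] v=[0.0000]
Step 1: x=[5.4446] v=[-0.3692]
Step 2: x=[5.3358] v=[-0.7256]
Step 3: x=[5.1773] v=[-1.0569]
Step 4: x=[4.9745] v=[-1.3517]
Step 5: x=[4.7345] v=[-1.5997]
Step 6: x=[4.4657] v=[-1.7923]
Step 7: x=[4.1773] v=[-1.9228]
Step 8: x=[3.8793] v=[-1.9868]
Step 9: x=[3.5820] v=[-1.9820]
Step 10: x=[3.2957] v=[-1.9086]
Step 11: x=[3.0303] v=[-1.7691]
Step 12: x=[2.7950] v=[-1.5684]
Step 13: x=[2.5980] v=[-1.3134]
Step 14: x=[2.4461] v=[-1.0129]
Step 15: x=[2.3445] v=[-0.6774]
Step 16: x=[2.2967] v=[-0.3184]
Step 17: x=[2.3044] v=[0.0516]
First v>=0 after going negative at step 17, time=2.5500

Answer: 2.5500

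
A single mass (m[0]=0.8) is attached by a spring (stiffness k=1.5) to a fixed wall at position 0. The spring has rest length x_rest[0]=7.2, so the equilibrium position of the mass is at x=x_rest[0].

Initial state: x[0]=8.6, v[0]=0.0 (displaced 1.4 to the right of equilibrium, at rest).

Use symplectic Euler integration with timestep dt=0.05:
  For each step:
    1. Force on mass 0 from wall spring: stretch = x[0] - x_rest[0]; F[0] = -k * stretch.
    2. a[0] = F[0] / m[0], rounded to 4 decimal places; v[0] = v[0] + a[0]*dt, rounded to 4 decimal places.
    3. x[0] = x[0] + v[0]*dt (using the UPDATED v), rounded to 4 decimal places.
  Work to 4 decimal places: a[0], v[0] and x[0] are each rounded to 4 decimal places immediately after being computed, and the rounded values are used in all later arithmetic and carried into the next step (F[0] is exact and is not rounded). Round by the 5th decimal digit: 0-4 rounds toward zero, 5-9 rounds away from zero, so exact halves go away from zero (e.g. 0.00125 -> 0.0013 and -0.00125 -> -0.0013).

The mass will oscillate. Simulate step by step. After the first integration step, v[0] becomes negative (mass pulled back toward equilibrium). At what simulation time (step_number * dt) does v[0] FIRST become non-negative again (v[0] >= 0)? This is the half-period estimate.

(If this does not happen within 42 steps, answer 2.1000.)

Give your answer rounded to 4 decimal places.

Answer: 2.1000

Derivation:
Step 0: x=[8.6000] v=[0.0000]
Step 1: x=[8.5934] v=[-0.1313]
Step 2: x=[8.5803] v=[-0.2619]
Step 3: x=[8.5607] v=[-0.3913]
Step 4: x=[8.5348] v=[-0.5189]
Step 5: x=[8.5026] v=[-0.6440]
Step 6: x=[8.4643] v=[-0.7661]
Step 7: x=[8.4201] v=[-0.8846]
Step 8: x=[8.3702] v=[-0.9990]
Step 9: x=[8.3148] v=[-1.1087]
Step 10: x=[8.2541] v=[-1.2132]
Step 11: x=[8.1885] v=[-1.3120]
Step 12: x=[8.1183] v=[-1.4047]
Step 13: x=[8.0438] v=[-1.4908]
Step 14: x=[7.9653] v=[-1.5699]
Step 15: x=[7.8832] v=[-1.6416]
Step 16: x=[7.7979] v=[-1.7057]
Step 17: x=[7.7098] v=[-1.7618]
Step 18: x=[7.6193] v=[-1.8096]
Step 19: x=[7.5269] v=[-1.8489]
Step 20: x=[7.4329] v=[-1.8795]
Step 21: x=[7.3378] v=[-1.9013]
Step 22: x=[7.2421] v=[-1.9142]
Step 23: x=[7.1462] v=[-1.9181]
Step 24: x=[7.0505] v=[-1.9131]
Step 25: x=[6.9555] v=[-1.8991]
Step 26: x=[6.8617] v=[-1.8762]
Step 27: x=[6.7695] v=[-1.8445]
Step 28: x=[6.6793] v=[-1.8041]
Step 29: x=[6.5915] v=[-1.7553]
Step 30: x=[6.5066] v=[-1.6983]
Step 31: x=[6.4249] v=[-1.6333]
Step 32: x=[6.3469] v=[-1.5606]
Step 33: x=[6.2729] v=[-1.4806]
Step 34: x=[6.2032] v=[-1.3937]
Step 35: x=[6.1382] v=[-1.3003]
Step 36: x=[6.0782] v=[-1.2008]
Step 37: x=[6.0234] v=[-1.0956]
Step 38: x=[5.9741] v=[-0.9853]
Step 39: x=[5.9306] v=[-0.8704]
Step 40: x=[5.8930] v=[-0.7514]
Step 41: x=[5.8616] v=[-0.6289]
Step 42: x=[5.8364] v=[-0.5034]
v[0] did not become non-negative within 42 steps; using fallback time=2.1000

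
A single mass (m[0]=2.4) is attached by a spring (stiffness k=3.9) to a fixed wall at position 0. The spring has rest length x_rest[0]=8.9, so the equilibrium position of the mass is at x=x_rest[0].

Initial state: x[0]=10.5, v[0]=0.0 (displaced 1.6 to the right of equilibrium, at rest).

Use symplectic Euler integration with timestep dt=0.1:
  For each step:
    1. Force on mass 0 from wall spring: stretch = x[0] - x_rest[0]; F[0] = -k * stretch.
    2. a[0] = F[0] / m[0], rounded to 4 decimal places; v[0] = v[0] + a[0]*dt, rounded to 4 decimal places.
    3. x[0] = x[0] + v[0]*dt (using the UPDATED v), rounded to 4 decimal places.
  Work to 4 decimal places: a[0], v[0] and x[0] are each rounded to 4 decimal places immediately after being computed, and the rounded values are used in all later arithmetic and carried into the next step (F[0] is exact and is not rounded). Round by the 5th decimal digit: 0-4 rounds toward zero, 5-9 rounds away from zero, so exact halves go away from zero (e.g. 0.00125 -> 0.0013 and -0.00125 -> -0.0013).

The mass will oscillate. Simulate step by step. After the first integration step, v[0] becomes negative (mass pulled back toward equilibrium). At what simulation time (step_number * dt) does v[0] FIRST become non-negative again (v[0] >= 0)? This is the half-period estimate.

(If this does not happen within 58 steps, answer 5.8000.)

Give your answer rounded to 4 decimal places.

Answer: 2.5000

Derivation:
Step 0: x=[10.5000] v=[0.0000]
Step 1: x=[10.4740] v=[-0.2600]
Step 2: x=[10.4224] v=[-0.5158]
Step 3: x=[10.3461] v=[-0.7632]
Step 4: x=[10.2463] v=[-0.9982]
Step 5: x=[10.1246] v=[-1.2170]
Step 6: x=[9.9830] v=[-1.4160]
Step 7: x=[9.8238] v=[-1.5920]
Step 8: x=[9.6496] v=[-1.7421]
Step 9: x=[9.4632] v=[-1.8639]
Step 10: x=[9.2677] v=[-1.9554]
Step 11: x=[9.0662] v=[-2.0152]
Step 12: x=[8.8620] v=[-2.0422]
Step 13: x=[8.6584] v=[-2.0360]
Step 14: x=[8.4587] v=[-1.9967]
Step 15: x=[8.2662] v=[-1.9250]
Step 16: x=[8.0840] v=[-1.8220]
Step 17: x=[7.9151] v=[-1.6894]
Step 18: x=[7.7622] v=[-1.5294]
Step 19: x=[7.6278] v=[-1.3445]
Step 20: x=[7.5140] v=[-1.1378]
Step 21: x=[7.4227] v=[-0.9126]
Step 22: x=[7.3555] v=[-0.6725]
Step 23: x=[7.3134] v=[-0.4215]
Step 24: x=[7.2970] v=[-0.1637]
Step 25: x=[7.3067] v=[0.0968]
First v>=0 after going negative at step 25, time=2.5000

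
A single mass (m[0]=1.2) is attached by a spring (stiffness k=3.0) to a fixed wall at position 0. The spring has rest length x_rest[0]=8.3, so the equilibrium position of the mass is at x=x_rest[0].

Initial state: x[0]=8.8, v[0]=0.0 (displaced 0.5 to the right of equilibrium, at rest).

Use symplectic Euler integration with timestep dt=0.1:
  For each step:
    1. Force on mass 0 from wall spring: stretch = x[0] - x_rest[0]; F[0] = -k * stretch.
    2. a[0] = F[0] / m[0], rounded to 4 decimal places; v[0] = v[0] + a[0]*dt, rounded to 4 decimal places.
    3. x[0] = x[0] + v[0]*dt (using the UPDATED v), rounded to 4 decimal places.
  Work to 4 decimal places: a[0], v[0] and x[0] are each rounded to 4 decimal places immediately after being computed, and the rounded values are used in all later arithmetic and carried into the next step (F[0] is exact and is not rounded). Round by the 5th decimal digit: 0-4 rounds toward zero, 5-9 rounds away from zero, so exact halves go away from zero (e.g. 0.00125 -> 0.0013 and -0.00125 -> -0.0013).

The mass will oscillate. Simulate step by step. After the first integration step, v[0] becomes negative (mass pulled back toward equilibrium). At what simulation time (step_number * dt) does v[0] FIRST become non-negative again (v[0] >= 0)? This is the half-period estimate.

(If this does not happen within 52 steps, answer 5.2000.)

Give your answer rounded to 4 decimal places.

Answer: 2.0000

Derivation:
Step 0: x=[8.8000] v=[0.0000]
Step 1: x=[8.7875] v=[-0.1250]
Step 2: x=[8.7628] v=[-0.2469]
Step 3: x=[8.7265] v=[-0.3626]
Step 4: x=[8.6796] v=[-0.4692]
Step 5: x=[8.6232] v=[-0.5641]
Step 6: x=[8.5587] v=[-0.6449]
Step 7: x=[8.4877] v=[-0.7096]
Step 8: x=[8.4121] v=[-0.7565]
Step 9: x=[8.3337] v=[-0.7845]
Step 10: x=[8.2544] v=[-0.7929]
Step 11: x=[8.1763] v=[-0.7815]
Step 12: x=[8.1012] v=[-0.7506]
Step 13: x=[8.0311] v=[-0.7009]
Step 14: x=[7.9677] v=[-0.6337]
Step 15: x=[7.9126] v=[-0.5506]
Step 16: x=[7.8672] v=[-0.4538]
Step 17: x=[7.8326] v=[-0.3456]
Step 18: x=[7.8097] v=[-0.2288]
Step 19: x=[7.7991] v=[-0.1062]
Step 20: x=[7.8010] v=[0.0190]
First v>=0 after going negative at step 20, time=2.0000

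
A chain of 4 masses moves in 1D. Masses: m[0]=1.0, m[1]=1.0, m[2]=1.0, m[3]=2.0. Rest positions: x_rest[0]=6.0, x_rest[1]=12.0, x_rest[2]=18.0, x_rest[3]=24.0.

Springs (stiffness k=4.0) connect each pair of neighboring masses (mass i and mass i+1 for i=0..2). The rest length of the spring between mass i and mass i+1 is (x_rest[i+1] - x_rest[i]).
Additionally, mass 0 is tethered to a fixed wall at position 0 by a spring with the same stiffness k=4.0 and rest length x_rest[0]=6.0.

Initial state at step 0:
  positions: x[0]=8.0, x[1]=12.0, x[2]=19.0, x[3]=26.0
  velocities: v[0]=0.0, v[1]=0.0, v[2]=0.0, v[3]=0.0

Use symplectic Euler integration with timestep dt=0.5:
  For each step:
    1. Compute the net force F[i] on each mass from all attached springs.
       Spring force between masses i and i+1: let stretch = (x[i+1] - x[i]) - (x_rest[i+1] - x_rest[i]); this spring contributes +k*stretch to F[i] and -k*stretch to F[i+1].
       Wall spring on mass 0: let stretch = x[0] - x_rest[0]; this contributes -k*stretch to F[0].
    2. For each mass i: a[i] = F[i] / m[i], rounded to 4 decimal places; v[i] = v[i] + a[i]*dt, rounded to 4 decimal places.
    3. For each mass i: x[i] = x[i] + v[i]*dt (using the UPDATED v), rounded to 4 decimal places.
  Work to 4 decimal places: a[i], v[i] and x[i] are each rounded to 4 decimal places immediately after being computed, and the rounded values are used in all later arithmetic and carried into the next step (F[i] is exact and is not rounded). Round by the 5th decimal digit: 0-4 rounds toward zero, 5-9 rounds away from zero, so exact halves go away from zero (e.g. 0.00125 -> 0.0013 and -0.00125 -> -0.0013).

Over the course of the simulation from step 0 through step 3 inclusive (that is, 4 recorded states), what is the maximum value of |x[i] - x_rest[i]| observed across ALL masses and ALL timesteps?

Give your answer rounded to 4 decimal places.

Answer: 3.5000

Derivation:
Step 0: x=[8.0000 12.0000 19.0000 26.0000] v=[0.0000 0.0000 0.0000 0.0000]
Step 1: x=[4.0000 15.0000 19.0000 25.5000] v=[-8.0000 6.0000 0.0000 -1.0000]
Step 2: x=[7.0000 11.0000 21.5000 24.7500] v=[6.0000 -8.0000 5.0000 -1.5000]
Step 3: x=[7.0000 13.5000 16.7500 25.3750] v=[0.0000 5.0000 -9.5000 1.2500]
Max displacement = 3.5000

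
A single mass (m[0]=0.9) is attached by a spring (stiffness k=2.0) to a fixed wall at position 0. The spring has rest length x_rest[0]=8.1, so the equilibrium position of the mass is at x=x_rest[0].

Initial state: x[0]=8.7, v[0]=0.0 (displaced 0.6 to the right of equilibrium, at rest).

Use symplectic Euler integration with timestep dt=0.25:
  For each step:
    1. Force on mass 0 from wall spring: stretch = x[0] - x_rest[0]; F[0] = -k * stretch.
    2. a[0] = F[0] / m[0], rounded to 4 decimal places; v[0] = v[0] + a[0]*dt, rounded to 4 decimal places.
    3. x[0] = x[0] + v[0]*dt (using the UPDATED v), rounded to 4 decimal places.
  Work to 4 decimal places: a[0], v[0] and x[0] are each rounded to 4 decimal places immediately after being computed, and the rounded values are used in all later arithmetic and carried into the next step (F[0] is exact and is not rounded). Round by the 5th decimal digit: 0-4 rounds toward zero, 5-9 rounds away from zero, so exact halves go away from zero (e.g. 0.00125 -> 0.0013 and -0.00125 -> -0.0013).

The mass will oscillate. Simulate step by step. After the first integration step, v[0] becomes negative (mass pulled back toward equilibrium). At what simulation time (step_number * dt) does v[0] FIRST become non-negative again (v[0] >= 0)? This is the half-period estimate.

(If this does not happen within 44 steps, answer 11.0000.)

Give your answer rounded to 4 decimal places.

Step 0: x=[8.7000] v=[0.0000]
Step 1: x=[8.6167] v=[-0.3333]
Step 2: x=[8.4616] v=[-0.6204]
Step 3: x=[8.2563] v=[-0.8213]
Step 4: x=[8.0293] v=[-0.9081]
Step 5: x=[7.8121] v=[-0.8688]
Step 6: x=[7.6349] v=[-0.7089]
Step 7: x=[7.5223] v=[-0.4505]
Step 8: x=[7.4899] v=[-0.1296]
Step 9: x=[7.5423] v=[0.2094]
First v>=0 after going negative at step 9, time=2.2500

Answer: 2.2500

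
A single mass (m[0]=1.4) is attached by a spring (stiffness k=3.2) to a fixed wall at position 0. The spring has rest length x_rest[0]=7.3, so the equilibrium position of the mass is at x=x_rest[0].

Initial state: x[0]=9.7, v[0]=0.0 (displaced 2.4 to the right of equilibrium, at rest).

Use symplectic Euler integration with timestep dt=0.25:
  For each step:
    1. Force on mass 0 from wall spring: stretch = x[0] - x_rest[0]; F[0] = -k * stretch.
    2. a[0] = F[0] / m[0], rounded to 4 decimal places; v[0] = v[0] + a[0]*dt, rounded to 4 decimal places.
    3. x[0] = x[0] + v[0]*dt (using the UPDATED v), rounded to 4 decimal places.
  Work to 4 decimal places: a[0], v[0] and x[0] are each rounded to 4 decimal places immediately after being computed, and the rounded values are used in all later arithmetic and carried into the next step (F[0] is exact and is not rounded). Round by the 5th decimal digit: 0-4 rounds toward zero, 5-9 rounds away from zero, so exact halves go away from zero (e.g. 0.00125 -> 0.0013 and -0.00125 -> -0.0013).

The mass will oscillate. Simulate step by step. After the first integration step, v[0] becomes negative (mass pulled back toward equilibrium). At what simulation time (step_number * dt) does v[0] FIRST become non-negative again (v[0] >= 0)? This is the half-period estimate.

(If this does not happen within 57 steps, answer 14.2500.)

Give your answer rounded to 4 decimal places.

Answer: 2.2500

Derivation:
Step 0: x=[9.7000] v=[0.0000]
Step 1: x=[9.3572] v=[-1.3714]
Step 2: x=[8.7205] v=[-2.5470]
Step 3: x=[7.8808] v=[-3.3587]
Step 4: x=[6.9582] v=[-3.6906]
Step 5: x=[6.0844] v=[-3.4953]
Step 6: x=[5.3842] v=[-2.8007]
Step 7: x=[4.9577] v=[-1.7060]
Step 8: x=[4.8658] v=[-0.3676]
Step 9: x=[5.1217] v=[1.0234]
First v>=0 after going negative at step 9, time=2.2500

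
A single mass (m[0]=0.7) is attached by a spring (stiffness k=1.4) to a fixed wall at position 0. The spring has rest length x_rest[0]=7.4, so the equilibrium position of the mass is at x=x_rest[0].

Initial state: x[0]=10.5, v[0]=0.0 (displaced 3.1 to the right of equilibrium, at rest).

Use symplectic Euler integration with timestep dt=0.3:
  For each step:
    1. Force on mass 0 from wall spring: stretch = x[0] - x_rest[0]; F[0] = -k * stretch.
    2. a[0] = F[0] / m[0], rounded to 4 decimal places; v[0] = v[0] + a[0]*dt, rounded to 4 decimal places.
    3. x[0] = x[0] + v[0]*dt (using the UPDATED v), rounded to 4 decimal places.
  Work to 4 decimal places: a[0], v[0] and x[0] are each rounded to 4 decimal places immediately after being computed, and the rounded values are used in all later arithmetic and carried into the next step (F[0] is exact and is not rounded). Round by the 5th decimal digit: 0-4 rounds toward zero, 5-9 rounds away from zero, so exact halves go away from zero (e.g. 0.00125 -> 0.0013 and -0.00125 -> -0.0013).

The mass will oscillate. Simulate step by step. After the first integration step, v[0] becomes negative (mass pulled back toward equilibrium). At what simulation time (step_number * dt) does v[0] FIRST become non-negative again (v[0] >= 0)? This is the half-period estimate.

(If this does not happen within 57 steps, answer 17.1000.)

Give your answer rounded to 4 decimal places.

Step 0: x=[10.5000] v=[0.0000]
Step 1: x=[9.9420] v=[-1.8600]
Step 2: x=[8.9264] v=[-3.3852]
Step 3: x=[7.6361] v=[-4.3010]
Step 4: x=[6.3033] v=[-4.4427]
Step 5: x=[5.1679] v=[-3.7847]
Step 6: x=[4.4343] v=[-2.4454]
Step 7: x=[4.2345] v=[-0.6660]
Step 8: x=[4.6045] v=[1.2333]
First v>=0 after going negative at step 8, time=2.4000

Answer: 2.4000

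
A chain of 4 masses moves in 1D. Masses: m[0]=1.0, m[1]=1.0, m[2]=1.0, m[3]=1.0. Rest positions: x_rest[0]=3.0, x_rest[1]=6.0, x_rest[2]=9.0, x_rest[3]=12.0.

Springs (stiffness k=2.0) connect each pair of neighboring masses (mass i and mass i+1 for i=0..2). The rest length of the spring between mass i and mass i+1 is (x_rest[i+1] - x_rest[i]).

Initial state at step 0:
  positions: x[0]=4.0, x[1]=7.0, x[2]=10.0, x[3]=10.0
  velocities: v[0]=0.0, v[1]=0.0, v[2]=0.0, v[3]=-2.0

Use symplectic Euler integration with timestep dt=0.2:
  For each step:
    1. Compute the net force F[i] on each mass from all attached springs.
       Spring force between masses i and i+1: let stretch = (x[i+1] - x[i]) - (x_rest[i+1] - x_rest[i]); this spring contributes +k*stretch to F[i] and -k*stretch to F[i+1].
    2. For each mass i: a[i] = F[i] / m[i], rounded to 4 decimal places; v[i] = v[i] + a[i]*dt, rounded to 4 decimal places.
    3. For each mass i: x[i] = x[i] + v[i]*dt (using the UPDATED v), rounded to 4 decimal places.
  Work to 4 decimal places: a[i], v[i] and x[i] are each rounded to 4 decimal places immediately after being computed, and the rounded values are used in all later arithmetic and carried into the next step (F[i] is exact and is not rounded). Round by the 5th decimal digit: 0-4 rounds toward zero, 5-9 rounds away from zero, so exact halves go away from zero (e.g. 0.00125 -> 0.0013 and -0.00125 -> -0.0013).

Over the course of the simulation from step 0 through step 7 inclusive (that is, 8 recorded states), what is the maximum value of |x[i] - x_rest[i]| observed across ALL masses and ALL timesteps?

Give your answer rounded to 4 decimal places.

Step 0: x=[4.0000 7.0000 10.0000 10.0000] v=[0.0000 0.0000 0.0000 -2.0000]
Step 1: x=[4.0000 7.0000 9.7600 9.8400] v=[0.0000 0.0000 -1.2000 -0.8000]
Step 2: x=[4.0000 6.9808 9.3056 9.9136] v=[0.0000 -0.0960 -2.2720 0.3680]
Step 3: x=[3.9985 6.9091 8.7139 10.1786] v=[-0.0077 -0.3584 -2.9587 1.3248]
Step 4: x=[3.9898 6.7490 8.0950 10.5664] v=[-0.0435 -0.8007 -3.0947 1.9389]
Step 5: x=[3.9618 6.4758 7.5661 10.9965] v=[-0.1398 -1.3660 -2.6445 2.1503]
Step 6: x=[3.8950 6.0887 7.2244 11.3921] v=[-0.3342 -1.9355 -1.7085 1.9781]
Step 7: x=[3.7637 5.6170 7.1253 11.6943] v=[-0.6567 -2.3587 -0.4957 1.5110]
Max displacement = 2.1600

Answer: 2.1600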